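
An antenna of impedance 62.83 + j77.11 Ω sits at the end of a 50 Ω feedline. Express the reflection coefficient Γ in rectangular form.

Γ ≈ 0.396 + j0.413

Γ = (Z_L − Z_0)/(Z_L + Z_0) = (12.83 + j77.11)/(112.8 + j77.11)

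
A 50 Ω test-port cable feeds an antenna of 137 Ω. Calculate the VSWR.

VSWR ≈ 2.74

Γ = (137 − 50)/(137 + 50) = 0.465
VSWR = (1 + 0.465)/(1 − 0.465)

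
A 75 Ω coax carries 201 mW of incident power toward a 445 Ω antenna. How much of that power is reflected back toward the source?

P_reflected ≈ 102 mW

Γ = (445 − 75)/(445 + 75) = 0.712
|Γ|² = 0.506
P_refl = |Γ|²·P_inc = 102 mW, P_del = (1 − |Γ|²)·P_inc = 99.2 mW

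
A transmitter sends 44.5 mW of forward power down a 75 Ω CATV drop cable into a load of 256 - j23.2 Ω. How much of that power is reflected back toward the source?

P_reflected ≈ 13.5 mW

|Γ| = |(181 − j23.2)/(331 − j23.2)| = 0.55
|Γ|² = 0.302
P_refl = |Γ|²·P_inc = 13.5 mW, P_del = (1 − |Γ|²)·P_inc = 31 mW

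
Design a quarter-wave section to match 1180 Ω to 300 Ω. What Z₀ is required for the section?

Z_qwt = √(Z_0·R_L) = √(300 × 1180) = √354000

Z_qwt ≈ 595 Ω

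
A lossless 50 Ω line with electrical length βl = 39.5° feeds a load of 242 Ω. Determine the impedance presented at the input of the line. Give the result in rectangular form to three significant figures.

tan(βl) = tan(39.5°) = 0.824
Z_in = Z_0·(Z_L + jZ_0·tanβl)/(Z_0 + jZ_L·tanβl)
     = 50·(242 + j41.2)/(50 + j199)

Z_in ≈ 24 − j54.6 Ω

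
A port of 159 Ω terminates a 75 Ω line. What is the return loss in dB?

RL ≈ 8.9 dB

Γ = (159 − 75)/(159 + 75) = 0.359
RL = −20·log₁₀|Γ| = −20·log₁₀(0.359)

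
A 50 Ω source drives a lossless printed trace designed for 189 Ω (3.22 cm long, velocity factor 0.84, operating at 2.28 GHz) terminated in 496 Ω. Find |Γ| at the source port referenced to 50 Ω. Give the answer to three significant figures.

|Γ| ≈ 0.375

λ = v/f = 0.84·c / 2.28 GHz = 0.111 m
βl = 2π·l/λ = 2π × 0.291 = 105°
tan(βl) = -3.76
Z_in = Z_0·(Z_L + jZ_0·tanβl)/(Z_0 + jZ_L·tanβl) = 76.3 + j42.5 Ω
Γ_s = (Z_in − Z_s)/(Z_in + Z_s) = (26.3 + j42.5)/(126 + j42.5), |Γ_s| = 0.375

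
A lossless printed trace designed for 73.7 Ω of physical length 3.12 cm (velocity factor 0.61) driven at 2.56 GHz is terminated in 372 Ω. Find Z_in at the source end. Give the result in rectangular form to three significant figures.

Z_in ≈ 79.2 + j138 Ω

λ = v/f = 0.61·c / 2.56 GHz = 0.0715 m
βl = 2π·l/λ = 2π × 0.436 = 157°
tan(βl) = tan(157°) = -0.422
Z_in = Z_0·(Z_L + jZ_0·tanβl)/(Z_0 + jZ_L·tanβl)
     = 73.7·(372 − j31.1)/(73.7 − j157)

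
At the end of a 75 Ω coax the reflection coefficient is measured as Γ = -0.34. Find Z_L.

Z_L ≈ 36.9 Ω

Z_L = Z_0·(1 + Γ)/(1 − Γ) = 75·(0.66)/(1.34)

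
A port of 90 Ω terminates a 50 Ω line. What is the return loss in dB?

Γ = (90 − 50)/(90 + 50) = 0.286
RL = −20·log₁₀|Γ| = −20·log₁₀(0.286)

RL ≈ 10.9 dB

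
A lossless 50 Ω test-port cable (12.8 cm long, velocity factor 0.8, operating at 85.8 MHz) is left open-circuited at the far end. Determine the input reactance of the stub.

X_in ≈ -169 Ω (capacitive)

λ = v/f = 0.8·c / 85.8 MHz = 2.8 m
βl = 2π·l/λ = 2π × 0.0458 = 16.5°
tan(βl) = 0.296
For an open-circuited stub, Z_in = −jZ_0·cot(βl) = −jZ_0/tan(βl)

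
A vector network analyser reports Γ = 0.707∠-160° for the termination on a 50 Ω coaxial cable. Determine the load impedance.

Z_L ≈ 8.84 − j8.55 Ω

Z_L = Z_0·(1 + Γ)/(1 − Γ) = 50·(0.336 − j0.242)/(1.66 + j0.242)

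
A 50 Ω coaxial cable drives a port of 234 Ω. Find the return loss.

RL ≈ 3.77 dB

Γ = (234 − 50)/(234 + 50) = 0.648
RL = −20·log₁₀|Γ| = −20·log₁₀(0.648)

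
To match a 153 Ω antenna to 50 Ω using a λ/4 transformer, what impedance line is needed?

Z_qwt = √(Z_0·R_L) = √(50 × 153) = √7650

Z_qwt ≈ 87.5 Ω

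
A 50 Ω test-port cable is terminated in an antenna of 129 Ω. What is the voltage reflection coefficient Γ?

Γ = 0.441

Γ = (Z_L − Z_0)/(Z_L + Z_0) = (129 − 50)/(129 + 50) = 79/179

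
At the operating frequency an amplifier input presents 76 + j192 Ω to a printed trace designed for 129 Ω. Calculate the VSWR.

VSWR ≈ 5.88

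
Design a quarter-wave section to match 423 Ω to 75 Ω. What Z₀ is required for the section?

Z_qwt ≈ 178 Ω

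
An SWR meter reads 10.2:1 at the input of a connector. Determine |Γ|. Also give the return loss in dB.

|Γ| ≈ 0.821; return loss ≈ 1.71 dB

|Γ| = (S − 1)/(S + 1) = (10.2 − 1)/(10.2 + 1) = 9.2/11.2
RL = −20·log₁₀|Γ| = −20·log₁₀(0.821)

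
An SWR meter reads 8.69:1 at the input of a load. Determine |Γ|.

|Γ| ≈ 0.794

|Γ| = (S − 1)/(S + 1) = (8.69 − 1)/(8.69 + 1) = 7.69/9.69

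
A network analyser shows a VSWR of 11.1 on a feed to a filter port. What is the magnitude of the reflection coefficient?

|Γ| = (S − 1)/(S + 1) = (11.1 − 1)/(11.1 + 1) = 10.1/12.1

|Γ| ≈ 0.835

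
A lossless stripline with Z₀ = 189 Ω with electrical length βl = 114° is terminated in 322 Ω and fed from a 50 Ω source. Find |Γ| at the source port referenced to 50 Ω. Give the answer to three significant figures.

|Γ| ≈ 0.498

tan(βl) = -2.25
Z_in = Z_0·(Z_L + jZ_0·tanβl)/(Z_0 + jZ_L·tanβl) = 124 + j51.6 Ω
Γ_s = (Z_in − Z_s)/(Z_in + Z_s) = (74.4 + j51.6)/(174 + j51.6), |Γ_s| = 0.498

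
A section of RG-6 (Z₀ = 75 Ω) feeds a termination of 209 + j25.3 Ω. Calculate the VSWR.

Γ = (Z_L − Z_0)/(Z_L + Z_0) = (134 + j25.3)/(284 + j25.3)
|Γ| = 136/285 = 0.478
VSWR = (1 + |Γ|)/(1 − |Γ|) = 1.48/0.522

VSWR ≈ 2.83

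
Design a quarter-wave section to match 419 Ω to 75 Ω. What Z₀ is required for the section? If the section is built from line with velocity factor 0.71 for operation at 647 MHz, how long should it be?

Z_qwt = √(Z_0·R_L) = √(75 × 419) = √31420
λ = 0.71·c/f = 0.329 m, so l = λ/4 = 0.0823 m

Z_qwt ≈ 177 Ω; length ≈ 8.23 cm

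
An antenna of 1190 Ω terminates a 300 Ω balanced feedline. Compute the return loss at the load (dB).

RL ≈ 4.48 dB

Γ = (1190 − 300)/(1190 + 300) = 0.597
RL = −20·log₁₀|Γ| = −20·log₁₀(0.597)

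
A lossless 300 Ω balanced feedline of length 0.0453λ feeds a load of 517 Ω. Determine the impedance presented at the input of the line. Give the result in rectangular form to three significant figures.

βl = 2π × 0.0453 = 16.3°
tan(βl) = tan(16.3°) = 0.293
Z_in = Z_0·(Z_L + jZ_0·tanβl)/(Z_0 + jZ_L·tanβl)
     = 300·(517 + j87.8)/(300 + j151)

Z_in ≈ 447 − j138 Ω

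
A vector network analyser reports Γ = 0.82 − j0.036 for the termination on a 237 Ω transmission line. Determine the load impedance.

Z_L ≈ 2300 − j506 Ω

Z_L = Z_0·(1 + Γ)/(1 − Γ) = 237·(1.82 − j0.036)/(0.18 + j0.036)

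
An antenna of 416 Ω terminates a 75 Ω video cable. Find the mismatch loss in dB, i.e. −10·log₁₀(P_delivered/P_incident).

Γ = (416 − 75)/(416 + 75) = 0.695
|Γ|² = 0.482, so P_del/P_inc = 1 − |Γ|² = 0.518
ML = −10·log₁₀(1 − |Γ|²)

mismatch loss ≈ 2.86 dB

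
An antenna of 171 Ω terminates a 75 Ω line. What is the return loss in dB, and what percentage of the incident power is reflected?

RL ≈ 8.17 dB; 15.2% of incident power reflected

Γ = (171 − 75)/(171 + 75) = 0.39
RL = −20·log₁₀(0.39) = 8.17 dB
P_refl/P_inc = |Γ|² = 0.152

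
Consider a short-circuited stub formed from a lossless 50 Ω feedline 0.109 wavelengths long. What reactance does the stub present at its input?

X_in ≈ 40.8 Ω (inductive)

βl = 2π × 0.109 = 39.2°
tan(βl) = 0.817
For a short-circuited stub, Z_in = jZ_0·tan(βl)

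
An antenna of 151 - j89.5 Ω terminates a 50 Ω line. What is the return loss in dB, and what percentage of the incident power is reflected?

RL ≈ 4.25 dB; 37.6% of incident power reflected

Γ = (101 − j89.5)/(201 − j89.5), |Γ| = 0.613
RL = −20·log₁₀(0.613) = 4.25 dB
P_refl/P_inc = |Γ|² = 0.376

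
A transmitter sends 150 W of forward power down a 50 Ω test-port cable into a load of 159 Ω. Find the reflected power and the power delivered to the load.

P_reflected ≈ 40.8 W; P_delivered ≈ 109 W

Γ = (159 − 50)/(159 + 50) = 0.522
|Γ|² = 0.272
P_refl = |Γ|²·P_inc = 40.8 W, P_del = (1 − |Γ|²)·P_inc = 109 W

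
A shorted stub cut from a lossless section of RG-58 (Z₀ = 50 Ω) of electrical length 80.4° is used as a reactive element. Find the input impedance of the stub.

Z_in ≈ +j296 Ω

tan(βl) = 5.91
For a shorted stub, Z_in = jZ_0·tan(βl)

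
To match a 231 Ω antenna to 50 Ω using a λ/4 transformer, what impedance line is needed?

Z_qwt ≈ 107 Ω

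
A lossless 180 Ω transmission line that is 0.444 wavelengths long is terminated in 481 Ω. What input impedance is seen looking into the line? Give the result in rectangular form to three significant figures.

Z_in ≈ 278 + j207 Ω

βl = 2π × 0.444 = 160°
tan(βl) = tan(160°) = -0.367
Z_in = Z_0·(Z_L + jZ_0·tanβl)/(Z_0 + jZ_L·tanβl)
     = 180·(481 − j66.1)/(180 − j177)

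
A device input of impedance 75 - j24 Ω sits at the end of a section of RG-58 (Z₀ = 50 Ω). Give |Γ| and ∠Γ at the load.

Γ ≈ 0.272 ∠ -33°

Γ = (Z_L − Z_0)/(Z_L + Z_0) = (25 − j24)/(125 − j24)
|Γ| = 34.7/127 = 0.272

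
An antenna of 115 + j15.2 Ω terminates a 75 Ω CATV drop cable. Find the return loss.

RL ≈ 13 dB

Γ = (40 + j15.2)/(190 + j15.2), |Γ| = 0.224
RL = −20·log₁₀|Γ| = −20·log₁₀(0.224)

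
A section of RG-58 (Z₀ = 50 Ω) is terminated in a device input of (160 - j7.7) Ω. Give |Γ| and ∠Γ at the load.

Γ = (Z_L − Z_0)/(Z_L + Z_0) = (110 − j7.7)/(210 − j7.7)
|Γ| = 110/210 = 0.525

Γ ≈ 0.525 ∠ -1.9°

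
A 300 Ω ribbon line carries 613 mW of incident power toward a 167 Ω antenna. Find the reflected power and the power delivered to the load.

P_reflected ≈ 49.7 mW; P_delivered ≈ 563 mW

Γ = (167 − 300)/(167 + 300) = -0.285
|Γ|² = 0.0811
P_refl = |Γ|²·P_inc = 49.7 mW, P_del = (1 − |Γ|²)·P_inc = 563 mW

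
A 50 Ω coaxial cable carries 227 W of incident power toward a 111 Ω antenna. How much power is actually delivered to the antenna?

Γ = (111 − 50)/(111 + 50) = 0.379
|Γ|² = 0.144
P_refl = |Γ|²·P_inc = 32.6 W, P_del = (1 − |Γ|²)·P_inc = 194 W

P_delivered ≈ 194 W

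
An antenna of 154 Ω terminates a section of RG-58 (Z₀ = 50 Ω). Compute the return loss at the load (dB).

Γ = (154 − 50)/(154 + 50) = 0.51
RL = −20·log₁₀|Γ| = −20·log₁₀(0.51)

RL ≈ 5.85 dB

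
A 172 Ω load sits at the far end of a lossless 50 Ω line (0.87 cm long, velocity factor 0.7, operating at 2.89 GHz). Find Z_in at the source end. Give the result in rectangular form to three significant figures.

λ = v/f = 0.7·c / 2.89 GHz = 0.0727 m
βl = 2π·l/λ = 2π × 0.12 = 43.1°
tan(βl) = tan(43.1°) = 0.936
Z_in = Z_0·(Z_L + jZ_0·tanβl)/(Z_0 + jZ_L·tanβl)
     = 50·(172 + j46.8)/(50 + j161)

Z_in ≈ 28.4 − j44.6 Ω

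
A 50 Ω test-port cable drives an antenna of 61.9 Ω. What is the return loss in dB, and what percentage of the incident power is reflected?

Γ = (61.9 − 50)/(61.9 + 50) = 0.106
RL = −20·log₁₀(0.106) = 19.5 dB
P_refl/P_inc = |Γ|² = 0.0113

RL ≈ 19.5 dB; 1.13% of incident power reflected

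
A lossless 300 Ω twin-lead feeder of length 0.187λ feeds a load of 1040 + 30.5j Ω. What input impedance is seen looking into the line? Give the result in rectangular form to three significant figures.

βl = 2π × 0.187 = 67.3°
tan(βl) = tan(67.3°) = 2.39
Z_in = Z_0·(Z_L + jZ_0·tanβl)/(Z_0 + jZ_L·tanβl)
     = 300·(1040 + j748)/(227 + j2490)

Z_in ≈ 101 − j116 Ω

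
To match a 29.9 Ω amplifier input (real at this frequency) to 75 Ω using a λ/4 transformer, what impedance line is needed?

Z_qwt ≈ 47.4 Ω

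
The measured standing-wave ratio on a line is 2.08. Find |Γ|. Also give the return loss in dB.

|Γ| ≈ 0.351; return loss ≈ 9.1 dB

|Γ| = (S − 1)/(S + 1) = (2.08 − 1)/(2.08 + 1) = 1.08/3.08
RL = −20·log₁₀|Γ| = −20·log₁₀(0.351)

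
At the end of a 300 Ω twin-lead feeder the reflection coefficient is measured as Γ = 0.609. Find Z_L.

Z_L ≈ 1230 Ω

Z_L = Z_0·(1 + Γ)/(1 − Γ) = 300·(1.61)/(0.391)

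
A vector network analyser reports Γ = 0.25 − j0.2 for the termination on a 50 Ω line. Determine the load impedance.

Z_L = Z_0·(1 + Γ)/(1 − Γ) = 50·(1.25 − j0.2)/(0.75 + j0.2)

Z_L ≈ 74.5 − j33.2 Ω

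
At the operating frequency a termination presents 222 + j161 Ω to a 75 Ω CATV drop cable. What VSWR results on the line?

VSWR ≈ 4.64

Γ = (Z_L − Z_0)/(Z_L + Z_0) = (147 + j161)/(297 + j161)
|Γ| = 218/338 = 0.645
VSWR = (1 + |Γ|)/(1 − |Γ|) = 1.65/0.355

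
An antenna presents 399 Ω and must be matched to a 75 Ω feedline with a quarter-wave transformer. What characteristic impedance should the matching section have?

Z_qwt = √(Z_0·R_L) = √(75 × 399) = √29920

Z_qwt ≈ 173 Ω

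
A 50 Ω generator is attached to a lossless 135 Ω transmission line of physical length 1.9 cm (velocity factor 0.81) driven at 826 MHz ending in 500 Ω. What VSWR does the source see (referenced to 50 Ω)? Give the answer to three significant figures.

VSWR ≈ 8.74

λ = v/f = 0.81·c / 826 MHz = 0.294 m
βl = 2π·l/λ = 2π × 0.0646 = 23.3°
tan(βl) = 0.43
Z_in = Z_0·(Z_L + jZ_0·tanβl)/(Z_0 + jZ_L·tanβl) = 168 − j209 Ω
Γ_s = (Z_in − Z_s)/(Z_in + Z_s) = (118 − j209)/(218 − j209), |Γ_s| = 0.795
VSWR = (1 + |Γ_s|)/(1 − |Γ_s|)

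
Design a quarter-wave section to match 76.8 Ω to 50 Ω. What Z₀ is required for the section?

Z_qwt ≈ 62 Ω

Z_qwt = √(Z_0·R_L) = √(50 × 76.8) = √3840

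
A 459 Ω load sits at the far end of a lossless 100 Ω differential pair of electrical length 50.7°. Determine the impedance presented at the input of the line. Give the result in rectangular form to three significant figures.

Z_in ≈ 35.3 − j75.6 Ω

tan(βl) = tan(50.7°) = 1.22
Z_in = Z_0·(Z_L + jZ_0·tanβl)/(Z_0 + jZ_L·tanβl)
     = 100·(459 + j122)/(100 + j561)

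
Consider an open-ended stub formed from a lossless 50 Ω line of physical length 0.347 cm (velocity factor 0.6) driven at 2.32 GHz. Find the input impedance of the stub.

Z_in ≈ −j173 Ω

λ = v/f = 0.6·c / 2.32 GHz = 0.0776 m
βl = 2π·l/λ = 2π × 0.0447 = 16.1°
tan(βl) = 0.289
For an open-ended stub, Z_in = −jZ_0·cot(βl) = −jZ_0/tan(βl)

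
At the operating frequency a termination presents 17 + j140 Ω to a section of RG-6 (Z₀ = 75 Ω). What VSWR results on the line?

VSWR ≈ 20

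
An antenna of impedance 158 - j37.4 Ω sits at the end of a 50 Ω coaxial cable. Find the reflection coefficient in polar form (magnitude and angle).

Γ = (Z_L − Z_0)/(Z_L + Z_0) = (108 − j37.4)/(208 − j37.4)
|Γ| = 114/211 = 0.541

Γ ≈ 0.541 ∠ -8.91°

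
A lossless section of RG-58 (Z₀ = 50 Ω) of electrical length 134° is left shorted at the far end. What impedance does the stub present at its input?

tan(βl) = -1.04
For a shorted stub, Z_in = jZ_0·tan(βl)

Z_in ≈ −j51.8 Ω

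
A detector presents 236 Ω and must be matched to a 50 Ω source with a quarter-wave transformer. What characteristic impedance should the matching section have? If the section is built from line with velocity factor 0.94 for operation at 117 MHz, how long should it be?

Z_qwt = √(Z_0·R_L) = √(50 × 236) = √11800
λ = 0.94·c/f = 2.41 m, so l = λ/4 = 0.603 m

Z_qwt ≈ 109 Ω; length ≈ 60.3 cm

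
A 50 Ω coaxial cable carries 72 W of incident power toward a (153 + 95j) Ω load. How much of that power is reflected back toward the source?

P_reflected ≈ 28.1 W

|Γ| = |(103 + j95)/(203 + j95)| = 0.625
|Γ|² = 0.391
P_refl = |Γ|²·P_inc = 28.1 W, P_del = (1 − |Γ|²)·P_inc = 43.9 W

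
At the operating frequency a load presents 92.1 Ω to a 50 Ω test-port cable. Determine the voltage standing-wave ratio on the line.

For a purely resistive load, VSWR = R_L/Z_0 or Z_0/R_L (whichever > 1) = 92.1/50

VSWR ≈ 1.84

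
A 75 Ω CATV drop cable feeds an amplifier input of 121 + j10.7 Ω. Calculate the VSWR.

Γ = (Z_L − Z_0)/(Z_L + Z_0) = (46 + j10.7)/(196 + j10.7)
|Γ| = 47.2/196 = 0.241
VSWR = (1 + |Γ|)/(1 − |Γ|) = 1.24/0.759

VSWR ≈ 1.63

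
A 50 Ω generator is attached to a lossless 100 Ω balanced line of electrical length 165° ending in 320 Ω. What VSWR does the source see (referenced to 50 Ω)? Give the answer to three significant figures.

VSWR ≈ 6.1

tan(βl) = -0.268
Z_in = Z_0·(Z_L + jZ_0·tanβl)/(Z_0 + jZ_L·tanβl) = 198 + j143 Ω
Γ_s = (Z_in − Z_s)/(Z_in + Z_s) = (148 + j143)/(248 + j143), |Γ_s| = 0.718
VSWR = (1 + |Γ_s|)/(1 − |Γ_s|)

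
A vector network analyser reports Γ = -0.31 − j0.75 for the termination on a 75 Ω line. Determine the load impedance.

Z_L ≈ 11.2 − j49.4 Ω

Z_L = Z_0·(1 + Γ)/(1 − Γ) = 75·(0.69 − j0.75)/(1.31 + j0.75)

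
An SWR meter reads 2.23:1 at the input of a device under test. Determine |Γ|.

|Γ| ≈ 0.381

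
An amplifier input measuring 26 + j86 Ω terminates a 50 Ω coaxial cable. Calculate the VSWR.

Γ = (Z_L − Z_0)/(Z_L + Z_0) = (-24 + j86)/(76 + j86)
|Γ| = 89.3/115 = 0.778
VSWR = (1 + |Γ|)/(1 − |Γ|) = 1.78/0.222

VSWR ≈ 8.01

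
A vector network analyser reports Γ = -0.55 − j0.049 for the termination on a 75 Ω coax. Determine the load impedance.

Z_L ≈ 21.7 − j3.06 Ω

Z_L = Z_0·(1 + Γ)/(1 − Γ) = 75·(0.45 − j0.049)/(1.55 + j0.049)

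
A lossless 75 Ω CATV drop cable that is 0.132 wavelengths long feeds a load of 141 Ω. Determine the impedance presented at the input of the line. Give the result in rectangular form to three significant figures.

βl = 2π × 0.132 = 47.5°
tan(βl) = tan(47.5°) = 1.09
Z_in = Z_0·(Z_L + jZ_0·tanβl)/(Z_0 + jZ_L·tanβl)
     = 75·(141 + j81.9)/(75 + j154)

Z_in ≈ 59.3 − j39.8 Ω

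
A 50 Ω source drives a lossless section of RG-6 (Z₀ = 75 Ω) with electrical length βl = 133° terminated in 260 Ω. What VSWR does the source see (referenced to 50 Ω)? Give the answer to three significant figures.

tan(βl) = -1.07
Z_in = Z_0·(Z_L + jZ_0·tanβl)/(Z_0 + jZ_L·tanβl) = 37.7 + j59.8 Ω
Γ_s = (Z_in − Z_s)/(Z_in + Z_s) = (-12.3 + j59.8)/(87.7 + j59.8), |Γ_s| = 0.575
VSWR = (1 + |Γ_s|)/(1 − |Γ_s|)

VSWR ≈ 3.71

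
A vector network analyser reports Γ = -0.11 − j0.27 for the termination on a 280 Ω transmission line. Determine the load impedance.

Z_L = Z_0·(1 + Γ)/(1 − Γ) = 280·(0.89 − j0.27)/(1.11 + j0.27)

Z_L ≈ 196 − j116 Ω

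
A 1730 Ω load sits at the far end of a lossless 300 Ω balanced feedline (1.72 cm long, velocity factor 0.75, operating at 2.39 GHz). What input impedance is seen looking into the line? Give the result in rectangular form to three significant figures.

λ = v/f = 0.75·c / 2.39 GHz = 0.0941 m
βl = 2π·l/λ = 2π × 0.183 = 65.8°
tan(βl) = tan(65.8°) = 2.22
Z_in = Z_0·(Z_L + jZ_0·tanβl)/(Z_0 + jZ_L·tanβl)
     = 300·(1730 + j667)/(300 + j3840)

Z_in ≈ 62.2 − j130 Ω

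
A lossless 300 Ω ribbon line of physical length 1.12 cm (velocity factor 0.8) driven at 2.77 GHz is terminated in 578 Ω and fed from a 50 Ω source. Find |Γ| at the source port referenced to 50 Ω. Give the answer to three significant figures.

λ = v/f = 0.8·c / 2.77 GHz = 0.0866 m
βl = 2π·l/λ = 2π × 0.129 = 46.5°
tan(βl) = 1.06
Z_in = Z_0·(Z_L + jZ_0·tanβl)/(Z_0 + jZ_L·tanβl) = 238 − j167 Ω
Γ_s = (Z_in − Z_s)/(Z_in + Z_s) = (188 − j167)/(288 − j167), |Γ_s| = 0.756

|Γ| ≈ 0.756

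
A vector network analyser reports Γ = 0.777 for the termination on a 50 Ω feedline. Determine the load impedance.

Z_L ≈ 398 Ω

Z_L = Z_0·(1 + Γ)/(1 − Γ) = 50·(1.78)/(0.223)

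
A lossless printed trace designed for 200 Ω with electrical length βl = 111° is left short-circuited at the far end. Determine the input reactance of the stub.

X_in ≈ -521 Ω (capacitive)

tan(βl) = -2.61
For a short-circuited stub, Z_in = jZ_0·tan(βl)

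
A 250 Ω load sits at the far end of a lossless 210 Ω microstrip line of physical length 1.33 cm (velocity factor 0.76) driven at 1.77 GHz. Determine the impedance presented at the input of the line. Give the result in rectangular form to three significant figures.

λ = v/f = 0.76·c / 1.77 GHz = 0.129 m
βl = 2π·l/λ = 2π × 0.103 = 37.2°
tan(βl) = tan(37.2°) = 0.758
Z_in = Z_0·(Z_L + jZ_0·tanβl)/(Z_0 + jZ_L·tanβl)
     = 210·(250 + j159)/(210 + j190)

Z_in ≈ 217 − j36.6 Ω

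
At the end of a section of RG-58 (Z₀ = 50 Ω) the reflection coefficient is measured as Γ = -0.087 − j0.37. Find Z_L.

Z_L = Z_0·(1 + Γ)/(1 − Γ) = 50·(0.913 − j0.37)/(1.09 + j0.37)

Z_L ≈ 32.4 − j28.1 Ω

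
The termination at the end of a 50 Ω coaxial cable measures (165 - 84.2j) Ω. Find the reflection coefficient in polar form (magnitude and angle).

Γ ≈ 0.617 ∠ -14.8°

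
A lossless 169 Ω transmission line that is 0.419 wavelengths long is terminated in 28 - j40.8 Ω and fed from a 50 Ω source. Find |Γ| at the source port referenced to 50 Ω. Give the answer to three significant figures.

βl = 2π × 0.419 = 151°
tan(βl) = -0.558
Z_in = Z_0·(Z_L + jZ_0·tanβl)/(Z_0 + jZ_L·tanβl) = 48.5 − j151 Ω
Γ_s = (Z_in − Z_s)/(Z_in + Z_s) = (-1.51 − j151)/(98.5 − j151), |Γ_s| = 0.838

|Γ| ≈ 0.838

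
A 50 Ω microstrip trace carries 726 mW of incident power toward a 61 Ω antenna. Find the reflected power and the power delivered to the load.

P_reflected ≈ 7.13 mW; P_delivered ≈ 719 mW

Γ = (61 − 50)/(61 + 50) = 0.0991
|Γ|² = 0.00982
P_refl = |Γ|²·P_inc = 7.13 mW, P_del = (1 − |Γ|²)·P_inc = 719 mW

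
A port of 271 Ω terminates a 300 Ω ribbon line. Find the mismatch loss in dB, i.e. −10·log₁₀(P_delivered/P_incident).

Γ = (271 − 300)/(271 + 300) = -0.0508
|Γ|² = 0.00258, so P_del/P_inc = 1 − |Γ|² = 0.997
ML = −10·log₁₀(1 − |Γ|²)

mismatch loss ≈ 0.0112 dB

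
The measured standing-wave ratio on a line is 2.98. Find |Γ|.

|Γ| = (S − 1)/(S + 1) = (2.98 − 1)/(2.98 + 1) = 1.98/3.98

|Γ| ≈ 0.497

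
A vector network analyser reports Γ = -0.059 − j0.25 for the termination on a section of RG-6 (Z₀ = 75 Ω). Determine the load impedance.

Z_L = Z_0·(1 + Γ)/(1 − Γ) = 75·(0.941 − j0.25)/(1.06 + j0.25)

Z_L ≈ 59.2 − j31.7 Ω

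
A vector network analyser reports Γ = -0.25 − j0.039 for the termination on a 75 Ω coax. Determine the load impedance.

Z_L = Z_0·(1 + Γ)/(1 − Γ) = 75·(0.75 − j0.039)/(1.25 + j0.039)

Z_L ≈ 44.9 − j3.74 Ω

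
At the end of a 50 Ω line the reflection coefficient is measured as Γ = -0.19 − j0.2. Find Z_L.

Z_L ≈ 31.7 − j13.7 Ω

Z_L = Z_0·(1 + Γ)/(1 − Γ) = 50·(0.81 − j0.2)/(1.19 + j0.2)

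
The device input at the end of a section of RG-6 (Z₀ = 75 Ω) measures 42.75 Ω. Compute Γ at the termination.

Γ = -0.274

Γ = (Z_L − Z_0)/(Z_L + Z_0) = (42.75 − 75)/(42.75 + 75) = -32.25/117.8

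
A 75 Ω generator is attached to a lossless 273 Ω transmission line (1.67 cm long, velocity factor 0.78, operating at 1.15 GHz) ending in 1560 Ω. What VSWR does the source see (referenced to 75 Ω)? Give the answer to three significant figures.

λ = v/f = 0.78·c / 1.15 GHz = 0.203 m
βl = 2π·l/λ = 2π × 0.0821 = 29.5°
tan(βl) = 0.567
Z_in = Z_0·(Z_L + jZ_0·tanβl)/(Z_0 + jZ_L·tanβl) = 179 − j426 Ω
Γ_s = (Z_in − Z_s)/(Z_in + Z_s) = (104 − j426)/(254 − j426), |Γ_s| = 0.884
VSWR = (1 + |Γ_s|)/(1 − |Γ_s|)

VSWR ≈ 16.3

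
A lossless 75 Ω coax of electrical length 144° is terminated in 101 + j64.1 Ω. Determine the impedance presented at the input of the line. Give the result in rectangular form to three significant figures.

tan(βl) = tan(144°) = -0.727
Z_in = Z_0·(Z_L + jZ_0·tanβl)/(Z_0 + jZ_L·tanβl)
     = 75·(101 + j9.61)/(122 − j73.4)

Z_in ≈ 43 + j31.9 Ω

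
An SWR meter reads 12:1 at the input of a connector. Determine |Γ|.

|Γ| = (S − 1)/(S + 1) = (12 − 1)/(12 + 1) = 11/13

|Γ| ≈ 0.846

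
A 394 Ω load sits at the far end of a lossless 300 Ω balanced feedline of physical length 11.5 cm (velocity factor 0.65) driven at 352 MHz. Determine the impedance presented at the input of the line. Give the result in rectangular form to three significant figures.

Z_in ≈ 235 − j33 Ω

λ = v/f = 0.65·c / 352 MHz = 0.554 m
βl = 2π·l/λ = 2π × 0.208 = 74.7°
tan(βl) = tan(74.7°) = 3.66
Z_in = Z_0·(Z_L + jZ_0·tanβl)/(Z_0 + jZ_L·tanβl)
     = 300·(394 + j1100)/(300 + j1440)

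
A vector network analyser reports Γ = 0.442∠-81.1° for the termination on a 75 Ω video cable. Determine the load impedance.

Z_L = Z_0·(1 + Γ)/(1 − Γ) = 75·(1.07 − j0.437)/(0.932 + j0.437)

Z_L ≈ 57 − j61.9 Ω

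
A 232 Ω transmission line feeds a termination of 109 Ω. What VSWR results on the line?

VSWR ≈ 2.13

For a purely resistive load, VSWR = R_L/Z_0 or Z_0/R_L (whichever > 1) = 232/109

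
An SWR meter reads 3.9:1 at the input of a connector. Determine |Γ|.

|Γ| = (S − 1)/(S + 1) = (3.9 − 1)/(3.9 + 1) = 2.9/4.9

|Γ| ≈ 0.592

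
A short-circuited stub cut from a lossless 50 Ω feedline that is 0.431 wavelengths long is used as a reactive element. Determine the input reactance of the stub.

βl = 2π × 0.431 = 155°
tan(βl) = -0.463
For a short-circuited stub, Z_in = jZ_0·tan(βl)

X_in ≈ -23.1 Ω (capacitive)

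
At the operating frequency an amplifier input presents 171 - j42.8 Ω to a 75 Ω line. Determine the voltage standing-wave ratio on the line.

VSWR ≈ 2.45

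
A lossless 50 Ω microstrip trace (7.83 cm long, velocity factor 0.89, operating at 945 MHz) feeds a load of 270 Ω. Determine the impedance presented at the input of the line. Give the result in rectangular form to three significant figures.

λ = v/f = 0.89·c / 945 MHz = 0.283 m
βl = 2π·l/λ = 2π × 0.277 = 99.8°
tan(βl) = tan(99.8°) = -5.81
Z_in = Z_0·(Z_L + jZ_0·tanβl)/(Z_0 + jZ_L·tanβl)
     = 50·(270 − j290)/(50 − j1570)

Z_in ≈ 9.52 + j8.3 Ω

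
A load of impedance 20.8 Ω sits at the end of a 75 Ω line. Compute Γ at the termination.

Γ = (Z_L − Z_0)/(Z_L + Z_0) = (20.8 − 75)/(20.8 + 75) = -54.2/95.8

Γ = -0.566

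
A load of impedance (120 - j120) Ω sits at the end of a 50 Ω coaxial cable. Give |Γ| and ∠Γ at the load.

Γ ≈ 0.668 ∠ -24.5°

Γ = (Z_L − Z_0)/(Z_L + Z_0) = (70 − j120)/(170 − j120)
|Γ| = 139/208 = 0.668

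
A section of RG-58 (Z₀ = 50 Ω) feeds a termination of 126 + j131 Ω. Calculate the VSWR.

VSWR ≈ 5.46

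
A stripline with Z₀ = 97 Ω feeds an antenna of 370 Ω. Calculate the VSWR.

Γ = (370 − 97)/(370 + 97) = 0.585
VSWR = (1 + 0.585)/(1 − 0.585)

VSWR ≈ 3.81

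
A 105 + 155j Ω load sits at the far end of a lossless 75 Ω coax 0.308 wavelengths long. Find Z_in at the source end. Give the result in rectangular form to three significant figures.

βl = 2π × 0.308 = 111°
tan(βl) = tan(111°) = -2.62
Z_in = Z_0·(Z_L + jZ_0·tanβl)/(Z_0 + jZ_L·tanβl)
     = 75·(105 − j41.6)/(481 − j275)

Z_in ≈ 15.1 + j2.16 Ω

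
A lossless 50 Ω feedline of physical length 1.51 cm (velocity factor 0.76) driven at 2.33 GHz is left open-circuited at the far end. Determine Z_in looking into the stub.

Z_in ≈ −j34.3 Ω

λ = v/f = 0.76·c / 2.33 GHz = 0.0979 m
βl = 2π·l/λ = 2π × 0.154 = 55.6°
tan(βl) = 1.46
For an open-circuited stub, Z_in = −jZ_0·cot(βl) = −jZ_0/tan(βl)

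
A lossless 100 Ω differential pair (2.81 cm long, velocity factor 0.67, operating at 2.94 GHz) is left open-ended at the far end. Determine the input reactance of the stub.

λ = v/f = 0.67·c / 2.94 GHz = 0.0684 m
βl = 2π·l/λ = 2π × 0.411 = 148°
tan(βl) = -0.626
For an open-ended stub, Z_in = −jZ_0·cot(βl) = −jZ_0/tan(βl)

X_in ≈ 160 Ω (inductive)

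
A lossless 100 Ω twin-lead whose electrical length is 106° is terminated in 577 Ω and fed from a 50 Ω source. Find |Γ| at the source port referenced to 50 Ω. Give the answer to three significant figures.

|Γ| ≈ 0.564

tan(βl) = -3.49
Z_in = Z_0·(Z_L + jZ_0·tanβl)/(Z_0 + jZ_L·tanβl) = 18.7 + j27.7 Ω
Γ_s = (Z_in − Z_s)/(Z_in + Z_s) = (-31.3 + j27.7)/(68.7 + j27.7), |Γ_s| = 0.564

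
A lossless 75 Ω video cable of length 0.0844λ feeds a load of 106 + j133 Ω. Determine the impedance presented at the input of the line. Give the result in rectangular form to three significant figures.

βl = 2π × 0.0844 = 30.4°
tan(βl) = tan(30.4°) = 0.586
Z_in = Z_0·(Z_L + jZ_0·tanβl)/(Z_0 + jZ_L·tanβl)
     = 75·(106 + j177)/(-2.98 + j62.2)

Z_in ≈ 207 − j138 Ω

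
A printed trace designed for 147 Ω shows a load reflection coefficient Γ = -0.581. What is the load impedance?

Z_L = Z_0·(1 + Γ)/(1 − Γ) = 147·(0.419)/(1.58)

Z_L ≈ 39 Ω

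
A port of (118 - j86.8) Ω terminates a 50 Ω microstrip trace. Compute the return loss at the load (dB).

Γ = (68 − j86.8)/(168 − j86.8), |Γ| = 0.583
RL = −20·log₁₀|Γ| = −20·log₁₀(0.583)

RL ≈ 4.69 dB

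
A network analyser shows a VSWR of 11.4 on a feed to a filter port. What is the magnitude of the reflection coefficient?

|Γ| = (S − 1)/(S + 1) = (11.4 − 1)/(11.4 + 1) = 10.4/12.4

|Γ| ≈ 0.839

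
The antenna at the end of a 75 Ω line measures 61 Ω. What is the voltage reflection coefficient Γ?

Γ = -0.103

Γ = (Z_L − Z_0)/(Z_L + Z_0) = (61 − 75)/(61 + 75) = -14/136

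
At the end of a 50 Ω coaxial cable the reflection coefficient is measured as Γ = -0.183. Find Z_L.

Z_L = Z_0·(1 + Γ)/(1 − Γ) = 50·(0.817)/(1.18)

Z_L ≈ 34.5 Ω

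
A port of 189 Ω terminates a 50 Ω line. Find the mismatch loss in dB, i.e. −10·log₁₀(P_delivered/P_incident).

mismatch loss ≈ 1.79 dB

Γ = (189 − 50)/(189 + 50) = 0.582
|Γ|² = 0.338, so P_del/P_inc = 1 − |Γ|² = 0.662
ML = −10·log₁₀(1 − |Γ|²)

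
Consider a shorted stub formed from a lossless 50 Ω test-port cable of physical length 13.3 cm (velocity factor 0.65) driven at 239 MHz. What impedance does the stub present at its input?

Z_in ≈ +j82.2 Ω

λ = v/f = 0.65·c / 239 MHz = 0.816 m
βl = 2π·l/λ = 2π × 0.163 = 58.7°
tan(βl) = 1.64
For a shorted stub, Z_in = jZ_0·tan(βl)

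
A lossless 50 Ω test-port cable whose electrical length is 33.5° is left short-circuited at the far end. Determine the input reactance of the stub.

X_in ≈ 33.1 Ω (inductive)

tan(βl) = 0.662
For a short-circuited stub, Z_in = jZ_0·tan(βl)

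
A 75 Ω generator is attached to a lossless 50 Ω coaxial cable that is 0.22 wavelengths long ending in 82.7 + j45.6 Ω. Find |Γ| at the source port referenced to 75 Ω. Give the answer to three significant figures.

βl = 2π × 0.22 = 79.2°
tan(βl) = 5.24
Z_in = Z_0·(Z_L + jZ_0·tanβl)/(Z_0 + jZ_L·tanβl) = 26.3 − j21 Ω
Γ_s = (Z_in − Z_s)/(Z_in + Z_s) = (-48.7 − j21)/(101 − j21), |Γ_s| = 0.512

|Γ| ≈ 0.512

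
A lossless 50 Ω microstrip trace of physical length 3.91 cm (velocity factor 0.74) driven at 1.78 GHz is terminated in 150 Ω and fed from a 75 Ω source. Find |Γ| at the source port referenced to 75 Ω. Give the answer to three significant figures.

|Γ| ≈ 0.611

λ = v/f = 0.74·c / 1.78 GHz = 0.125 m
βl = 2π·l/λ = 2π × 0.314 = 113°
tan(βl) = -2.37
Z_in = Z_0·(Z_L + jZ_0·tanβl)/(Z_0 + jZ_L·tanβl) = 19.2 + j18.4 Ω
Γ_s = (Z_in − Z_s)/(Z_in + Z_s) = (-55.8 + j18.4)/(94.2 + j18.4), |Γ_s| = 0.611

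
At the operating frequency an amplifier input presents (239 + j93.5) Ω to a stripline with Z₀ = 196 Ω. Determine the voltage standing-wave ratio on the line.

Γ = (Z_L − Z_0)/(Z_L + Z_0) = (43 + j93.5)/(435 + j93.5)
|Γ| = 103/445 = 0.231
VSWR = (1 + |Γ|)/(1 − |Γ|) = 1.23/0.769

VSWR ≈ 1.6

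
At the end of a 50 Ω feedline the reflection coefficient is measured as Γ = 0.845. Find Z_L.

Z_L ≈ 595 Ω

Z_L = Z_0·(1 + Γ)/(1 − Γ) = 50·(1.84)/(0.155)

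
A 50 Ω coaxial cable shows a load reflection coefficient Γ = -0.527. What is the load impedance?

Z_L = Z_0·(1 + Γ)/(1 − Γ) = 50·(0.473)/(1.53)

Z_L ≈ 15.5 Ω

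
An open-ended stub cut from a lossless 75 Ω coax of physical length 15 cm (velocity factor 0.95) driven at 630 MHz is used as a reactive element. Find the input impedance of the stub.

Z_in ≈ +j42.2 Ω

λ = v/f = 0.95·c / 630 MHz = 0.452 m
βl = 2π·l/λ = 2π × 0.332 = 119°
tan(βl) = -1.78
For an open-ended stub, Z_in = −jZ_0·cot(βl) = −jZ_0/tan(βl)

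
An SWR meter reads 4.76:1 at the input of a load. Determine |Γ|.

|Γ| ≈ 0.653

|Γ| = (S − 1)/(S + 1) = (4.76 − 1)/(4.76 + 1) = 3.76/5.76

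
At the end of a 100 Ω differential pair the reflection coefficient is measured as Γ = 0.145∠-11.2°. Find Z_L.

Z_L ≈ 133 − j7.65 Ω

Z_L = Z_0·(1 + Γ)/(1 − Γ) = 100·(1.14 − j0.0282)/(0.858 + j0.0282)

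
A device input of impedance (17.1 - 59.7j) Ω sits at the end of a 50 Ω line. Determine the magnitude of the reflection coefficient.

|Γ| ≈ 0.759

Γ = (Z_L − Z_0)/(Z_L + Z_0) = (-32.9 − j59.7)/(67.1 − j59.7)
|Γ| = 68.2/89.8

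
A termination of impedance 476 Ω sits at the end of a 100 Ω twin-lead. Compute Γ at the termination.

Γ = (Z_L − Z_0)/(Z_L + Z_0) = (476 − 100)/(476 + 100) = 376/576

Γ = 0.653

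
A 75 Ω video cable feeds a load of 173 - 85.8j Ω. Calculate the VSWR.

VSWR ≈ 2.97

Γ = (Z_L − Z_0)/(Z_L + Z_0) = (98 − j85.8)/(248 − j85.8)
|Γ| = 130/262 = 0.496
VSWR = (1 + |Γ|)/(1 − |Γ|) = 1.5/0.504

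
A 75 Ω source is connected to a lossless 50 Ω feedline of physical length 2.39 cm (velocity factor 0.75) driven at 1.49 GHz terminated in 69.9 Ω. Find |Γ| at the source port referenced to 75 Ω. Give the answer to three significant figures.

λ = v/f = 0.75·c / 1.49 GHz = 0.151 m
βl = 2π·l/λ = 2π × 0.158 = 57°
tan(βl) = 1.54
Z_in = Z_0·(Z_L + jZ_0·tanβl)/(Z_0 + jZ_L·tanβl) = 41.8 − j13 Ω
Γ_s = (Z_in − Z_s)/(Z_in + Z_s) = (-33.2 − j13)/(117 − j13), |Γ_s| = 0.303

|Γ| ≈ 0.303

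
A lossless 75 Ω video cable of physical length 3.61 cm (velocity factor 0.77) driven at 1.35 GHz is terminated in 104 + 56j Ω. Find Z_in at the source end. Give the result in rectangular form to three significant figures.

Z_in ≈ 50.9 − j37 Ω

λ = v/f = 0.77·c / 1.35 GHz = 0.171 m
βl = 2π·l/λ = 2π × 0.211 = 76°
tan(βl) = tan(76°) = 4
Z_in = Z_0·(Z_L + jZ_0·tanβl)/(Z_0 + jZ_L·tanβl)
     = 75·(104 + j356)/(-149 + j416)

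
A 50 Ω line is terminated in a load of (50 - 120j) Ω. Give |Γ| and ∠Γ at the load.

Γ ≈ 0.768 ∠ -39.8°

Γ = (Z_L − Z_0)/(Z_L + Z_0) = (0 − j120)/(100 − j120)
|Γ| = 120/156 = 0.768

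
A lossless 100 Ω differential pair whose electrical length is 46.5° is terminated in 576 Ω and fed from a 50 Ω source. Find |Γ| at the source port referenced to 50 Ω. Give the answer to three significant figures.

|Γ| ≈ 0.752

tan(βl) = 1.05
Z_in = Z_0·(Z_L + jZ_0·tanβl)/(Z_0 + jZ_L·tanβl) = 32.1 − j89.6 Ω
Γ_s = (Z_in − Z_s)/(Z_in + Z_s) = (-17.9 − j89.6)/(82.1 − j89.6), |Γ_s| = 0.752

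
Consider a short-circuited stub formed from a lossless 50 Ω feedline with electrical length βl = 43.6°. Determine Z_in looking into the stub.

Z_in ≈ +j47.6 Ω

tan(βl) = 0.952
For a short-circuited stub, Z_in = jZ_0·tan(βl)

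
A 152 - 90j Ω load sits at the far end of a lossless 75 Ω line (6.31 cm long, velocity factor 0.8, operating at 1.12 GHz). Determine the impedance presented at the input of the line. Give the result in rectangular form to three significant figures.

Z_in ≈ 33.3 + j36.5 Ω

λ = v/f = 0.8·c / 1.12 GHz = 0.214 m
βl = 2π·l/λ = 2π × 0.294 = 106°
tan(βl) = tan(106°) = -3.49
Z_in = Z_0·(Z_L + jZ_0·tanβl)/(Z_0 + jZ_L·tanβl)
     = 75·(152 − j351)/(-239 − j530)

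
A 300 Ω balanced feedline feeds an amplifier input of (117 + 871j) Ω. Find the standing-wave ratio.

Γ = (Z_L − Z_0)/(Z_L + Z_0) = (-183 + j871)/(417 + j871)
|Γ| = 890/966 = 0.922
VSWR = (1 + |Γ|)/(1 − |Γ|) = 1.92/0.0783

VSWR ≈ 24.5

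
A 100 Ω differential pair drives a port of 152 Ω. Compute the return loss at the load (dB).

RL ≈ 13.7 dB

Γ = (152 − 100)/(152 + 100) = 0.206
RL = −20·log₁₀|Γ| = −20·log₁₀(0.206)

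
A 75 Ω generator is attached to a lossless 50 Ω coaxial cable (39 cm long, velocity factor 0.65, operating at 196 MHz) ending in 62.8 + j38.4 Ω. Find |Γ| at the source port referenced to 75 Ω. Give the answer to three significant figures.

|Γ| ≈ 0.472

λ = v/f = 0.65·c / 196 MHz = 0.995 m
βl = 2π·l/λ = 2π × 0.392 = 141°
tan(βl) = -0.806
Z_in = Z_0·(Z_L + jZ_0·tanβl)/(Z_0 + jZ_L·tanβl) = 28.4 + j16.6 Ω
Γ_s = (Z_in − Z_s)/(Z_in + Z_s) = (-46.6 + j16.6)/(103 + j16.6), |Γ_s| = 0.472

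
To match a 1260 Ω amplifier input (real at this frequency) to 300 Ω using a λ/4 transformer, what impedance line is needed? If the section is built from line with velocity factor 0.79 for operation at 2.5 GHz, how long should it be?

Z_qwt = √(Z_0·R_L) = √(300 × 1260) = √378000
λ = 0.79·c/f = 0.0948 m, so l = λ/4 = 0.0237 m

Z_qwt ≈ 615 Ω; length ≈ 2.37 cm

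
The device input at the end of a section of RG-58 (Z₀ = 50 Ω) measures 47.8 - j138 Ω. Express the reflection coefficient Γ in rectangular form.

Γ = (Z_L − Z_0)/(Z_L + Z_0) = (-2.2 − j138)/(97.8 − j138)

Γ ≈ 0.658 − j0.482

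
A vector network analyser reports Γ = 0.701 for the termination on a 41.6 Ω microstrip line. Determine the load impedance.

Z_L ≈ 237 Ω

Z_L = Z_0·(1 + Γ)/(1 − Γ) = 41.6·(1.7)/(0.299)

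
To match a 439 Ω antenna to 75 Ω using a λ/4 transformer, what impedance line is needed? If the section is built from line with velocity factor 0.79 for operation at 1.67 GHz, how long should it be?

Z_qwt ≈ 181 Ω; length ≈ 3.55 cm

Z_qwt = √(Z_0·R_L) = √(75 × 439) = √32920
λ = 0.79·c/f = 0.142 m, so l = λ/4 = 0.0355 m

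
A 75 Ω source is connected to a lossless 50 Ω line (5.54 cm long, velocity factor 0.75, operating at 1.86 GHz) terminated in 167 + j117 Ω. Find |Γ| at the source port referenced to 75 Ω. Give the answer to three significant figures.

|Γ| ≈ 0.607

λ = v/f = 0.75·c / 1.86 GHz = 0.121 m
βl = 2π·l/λ = 2π × 0.458 = 165°
tan(βl) = -0.27
Z_in = Z_0·(Z_L + jZ_0·tanβl)/(Z_0 + jZ_L·tanβl) = 51.5 + j91.9 Ω
Γ_s = (Z_in − Z_s)/(Z_in + Z_s) = (-23.5 + j91.9)/(126 + j91.9), |Γ_s| = 0.607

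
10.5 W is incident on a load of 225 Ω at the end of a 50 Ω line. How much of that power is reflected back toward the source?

P_reflected ≈ 4.25 W

Γ = (225 − 50)/(225 + 50) = 0.636
|Γ|² = 0.405
P_refl = |Γ|²·P_inc = 4.25 W, P_del = (1 − |Γ|²)·P_inc = 6.25 W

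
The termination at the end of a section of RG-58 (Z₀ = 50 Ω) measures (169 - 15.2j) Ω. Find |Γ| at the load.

|Γ| ≈ 0.546

Γ = (Z_L − Z_0)/(Z_L + Z_0) = (119 − j15.2)/(219 − j15.2)
|Γ| = 120/220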